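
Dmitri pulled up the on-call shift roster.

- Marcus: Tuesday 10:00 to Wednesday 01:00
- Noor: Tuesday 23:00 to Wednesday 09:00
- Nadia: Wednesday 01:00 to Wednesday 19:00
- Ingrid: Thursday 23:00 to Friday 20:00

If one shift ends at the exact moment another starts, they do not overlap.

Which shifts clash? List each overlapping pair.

Marcus & Noor, Nadia & Noor

Sorted by start: Marcus, Noor, Nadia, Ingrid.
Noor starts before Marcus ends → Marcus and Noor overlap.
Nadia starts exactly when Marcus ends (back-to-back, no overlap), so nothing later overlaps Marcus either.
Nadia starts before Noor ends → Noor and Nadia overlap.
Ingrid starts after Noor ends.
Ingrid starts after Nadia ends.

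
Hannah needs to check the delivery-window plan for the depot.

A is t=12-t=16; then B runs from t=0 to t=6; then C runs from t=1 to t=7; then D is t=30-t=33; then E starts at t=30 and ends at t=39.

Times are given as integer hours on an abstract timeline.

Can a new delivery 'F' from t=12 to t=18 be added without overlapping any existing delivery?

B: ends t=6 at or before F starts t=12 → clear.
C: ends t=7 at or before F starts t=12 → clear.
A: starts t=12 before F ends t=18, and ends t=16 after F starts t=12 → overlap.
D: starts t=30 at or after F ends t=18 → clear.
E: starts t=30 at or after F ends t=18 → clear.
F overlaps A.

No — it overlaps A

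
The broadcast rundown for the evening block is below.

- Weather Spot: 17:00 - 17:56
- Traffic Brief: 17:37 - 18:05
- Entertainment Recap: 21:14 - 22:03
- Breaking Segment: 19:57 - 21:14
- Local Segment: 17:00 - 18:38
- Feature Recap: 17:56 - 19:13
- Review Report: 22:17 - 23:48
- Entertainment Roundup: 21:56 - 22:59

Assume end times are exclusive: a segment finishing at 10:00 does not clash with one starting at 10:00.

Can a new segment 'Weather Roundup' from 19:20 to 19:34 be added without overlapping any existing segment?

Local Segment: ends 18:38 at or before Weather Roundup starts 19:20 → clear.
Weather Spot: ends 17:56 at or before Weather Roundup starts 19:20 → clear.
Traffic Brief: ends 18:05 at or before Weather Roundup starts 19:20 → clear.
Feature Recap: ends 19:13 at or before Weather Roundup starts 19:20 → clear.
Breaking Segment: starts 19:57 at or after Weather Roundup ends 19:34 → clear.
Entertainment Recap: starts 21:14 at or after Weather Roundup ends 19:34 → clear.
Entertainment Roundup: starts 21:56 at or after Weather Roundup ends 19:34 → clear.
Review Report: starts 22:17 at or after Weather Roundup ends 19:34 → clear.

Yes — the slot is free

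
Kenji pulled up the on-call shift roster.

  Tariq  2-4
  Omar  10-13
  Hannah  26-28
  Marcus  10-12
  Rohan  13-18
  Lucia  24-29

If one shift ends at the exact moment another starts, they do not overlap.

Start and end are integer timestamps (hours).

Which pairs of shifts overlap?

Sorted by start: Tariq, Marcus, Omar, Rohan, Lucia, Hannah.
Marcus starts after Tariq ends, so nothing later overlaps Tariq either.
Omar starts before Marcus ends → Marcus and Omar overlap.
Rohan starts after Marcus ends, so nothing later overlaps Marcus either.
Rohan starts exactly when Omar ends (back-to-back, no overlap), so nothing later overlaps Omar either.
Lucia starts after Rohan ends, so nothing later overlaps Rohan either.
Hannah starts before Lucia ends → Lucia and Hannah overlap.

Hannah & Lucia, Marcus & Omar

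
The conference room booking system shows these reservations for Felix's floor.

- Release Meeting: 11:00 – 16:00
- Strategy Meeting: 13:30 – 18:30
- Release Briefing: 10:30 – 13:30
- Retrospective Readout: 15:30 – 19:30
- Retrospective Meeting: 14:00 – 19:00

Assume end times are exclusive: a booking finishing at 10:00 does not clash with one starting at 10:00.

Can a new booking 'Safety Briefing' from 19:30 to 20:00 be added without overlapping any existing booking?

Release Briefing: ends 13:30 at or before Safety Briefing starts 19:30 → clear.
Release Meeting: ends 16:00 at or before Safety Briefing starts 19:30 → clear.
Strategy Meeting: ends 18:30 at or before Safety Briefing starts 19:30 → clear.
Retrospective Meeting: ends 19:00 at or before Safety Briefing starts 19:30 → clear.
Retrospective Readout: ends 19:30 at or before Safety Briefing starts 19:30 → clear.

Yes — the slot is free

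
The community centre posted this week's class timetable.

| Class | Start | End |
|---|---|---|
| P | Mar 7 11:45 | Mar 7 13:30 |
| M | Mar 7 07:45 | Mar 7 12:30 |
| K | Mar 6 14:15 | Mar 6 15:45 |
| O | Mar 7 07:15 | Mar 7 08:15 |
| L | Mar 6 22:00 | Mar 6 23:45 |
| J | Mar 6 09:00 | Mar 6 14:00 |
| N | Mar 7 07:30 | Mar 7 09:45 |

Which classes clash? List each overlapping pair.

M & N, M & O, M & P, N & O

Check each pair: they overlap iff neither finishes before the other starts.
Sorted by start: J, K, L, O, N, M, P.
K starts after J ends, so J has no further overlaps.
L starts after K ends, so K has no further overlaps.
O starts after L ends, so L has no further overlaps.
N starts before O ends → O and N overlap.
M starts before O ends → O and M overlap.
P starts after O ends.
M starts before N ends → N and M overlap.
P starts after N ends.
P starts before M ends → M and P overlap.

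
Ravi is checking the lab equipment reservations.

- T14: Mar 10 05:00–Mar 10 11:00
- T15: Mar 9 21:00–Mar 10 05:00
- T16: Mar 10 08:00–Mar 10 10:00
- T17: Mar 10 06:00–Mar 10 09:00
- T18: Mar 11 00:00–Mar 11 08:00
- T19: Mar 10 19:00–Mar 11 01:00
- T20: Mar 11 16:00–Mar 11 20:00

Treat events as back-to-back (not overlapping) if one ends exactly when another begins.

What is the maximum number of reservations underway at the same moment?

Walk through starts and ends in time order (an end at T is processed before a start at T):
Mar 9 21:00 start T15 → 1
Mar 10 05:00 end T15 → 0
Mar 10 05:00 start T14 → 1
Mar 10 06:00 start T17 → 2
Mar 10 08:00 start T16 → 3
Mar 10 09:00 end T17 → 2
Mar 10 10:00 end T16 → 1
Mar 10 11:00 end T14 → 0
Mar 10 19:00 start T19 → 1
Mar 11 00:00 start T18 → 2
Mar 11 01:00 end T19 → 1
Mar 11 08:00 end T18 → 0
Mar 11 16:00 start T20 → 1
Mar 11 20:00 end T20 → 0
Peak is 3, at Mar 10 08:00 (T14, T16, T17).

3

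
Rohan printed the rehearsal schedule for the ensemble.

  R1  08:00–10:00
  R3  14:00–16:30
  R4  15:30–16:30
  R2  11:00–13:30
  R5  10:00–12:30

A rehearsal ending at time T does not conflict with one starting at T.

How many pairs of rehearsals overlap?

Check each pair: they overlap iff neither finishes before the other starts.
Sorted by start: R1, R5, R2, R3, R4.
R5 starts exactly when R1 ends (back-to-back, no overlap), so nothing later overlaps R1 either.
R2 starts before R5 ends → R5 and R2 overlap.
R3 starts after R5 ends, so nothing later overlaps R5 either.
R3 starts after R2 ends, so nothing later overlaps R2 either.
R4 starts before R3 ends → R3 and R4 overlap.
Overlapping pairs: R2 & R5, R3 & R4 — 2 in total.

2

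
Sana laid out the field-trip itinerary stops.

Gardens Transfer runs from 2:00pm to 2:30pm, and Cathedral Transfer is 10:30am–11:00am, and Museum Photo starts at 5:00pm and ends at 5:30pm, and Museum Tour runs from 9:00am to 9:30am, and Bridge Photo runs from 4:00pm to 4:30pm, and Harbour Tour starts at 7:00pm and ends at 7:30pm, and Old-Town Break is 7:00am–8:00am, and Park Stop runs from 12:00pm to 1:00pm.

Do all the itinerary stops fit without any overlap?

Yes

Two intervals overlap when each starts before the other ends.
Sorted by start: Old-Town Break, Museum Tour, Cathedral Transfer, Park Stop, Gardens Transfer, Bridge Photo, Museum Photo, Harbour Tour.
Museum Tour starts after Old-Town Break ends, so nothing later overlaps Old-Town Break either.
Cathedral Transfer starts after Museum Tour ends, so nothing later overlaps Museum Tour either.
Park Stop starts after Cathedral Transfer ends, so nothing later overlaps Cathedral Transfer either.
Gardens Transfer starts after Park Stop ends, so nothing later overlaps Park Stop either.
Bridge Photo starts after Gardens Transfer ends, so nothing later overlaps Gardens Transfer either.
Museum Photo starts after Bridge Photo ends, so nothing later overlaps Bridge Photo either.
Harbour Tour starts after Museum Photo ends.
Every pair is clear; the schedule has no overlaps.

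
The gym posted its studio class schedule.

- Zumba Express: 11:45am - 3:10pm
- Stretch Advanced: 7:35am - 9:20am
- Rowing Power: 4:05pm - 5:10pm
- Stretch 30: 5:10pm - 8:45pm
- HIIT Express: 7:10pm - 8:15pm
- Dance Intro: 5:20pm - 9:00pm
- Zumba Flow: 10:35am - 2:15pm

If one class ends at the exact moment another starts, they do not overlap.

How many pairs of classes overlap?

4

Check each pair: they overlap iff neither finishes before the other starts.
Sorted by start: Stretch Advanced, Zumba Flow, Zumba Express, Rowing Power, Stretch 30, Dance Intro, HIIT Express.
Zumba Flow starts after Stretch Advanced ends, so nothing later overlaps Stretch Advanced either.
Zumba Express starts before Zumba Flow ends → Zumba Flow and Zumba Express overlap.
Rowing Power starts after Zumba Flow ends, so nothing later overlaps Zumba Flow either.
Rowing Power starts after Zumba Express ends, so nothing later overlaps Zumba Express either.
Stretch 30 starts exactly when Rowing Power ends (back-to-back, no overlap), so nothing later overlaps Rowing Power either.
Dance Intro starts before Stretch 30 ends → Stretch 30 and Dance Intro overlap.
HIIT Express starts before Stretch 30 ends → Stretch 30 and HIIT Express overlap.
HIIT Express starts before Dance Intro ends → Dance Intro and HIIT Express overlap.
Overlapping pairs: Dance Intro & HIIT Express, Dance Intro & Stretch 30, HIIT Express & Stretch 30, Zumba Express & Zumba Flow — 4 in total.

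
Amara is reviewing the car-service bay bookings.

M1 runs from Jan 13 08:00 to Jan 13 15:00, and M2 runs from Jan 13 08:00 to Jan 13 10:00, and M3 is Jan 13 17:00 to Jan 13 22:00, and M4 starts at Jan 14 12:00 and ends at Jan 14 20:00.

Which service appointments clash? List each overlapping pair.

Check each pair: they overlap iff neither finishes before the other starts.
Sorted by start: M1, M2, M3, M4.
M2 starts before M1 ends → M1 and M2 overlap.
M3 starts after M1 ends, so M1 has no further overlaps.
M3 starts after M2 ends, so M2 has no further overlaps.
M4 starts after M3 ends.

M1 & M2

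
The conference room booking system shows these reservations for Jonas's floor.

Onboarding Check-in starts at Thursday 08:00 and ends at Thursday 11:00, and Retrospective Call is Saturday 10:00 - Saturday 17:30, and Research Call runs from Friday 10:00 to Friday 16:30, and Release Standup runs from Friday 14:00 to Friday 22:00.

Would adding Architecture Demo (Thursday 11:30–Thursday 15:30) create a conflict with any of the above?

Onboarding Check-in: ends Thursday 11:00 at or before Architecture Demo starts Thursday 11:30 → clear.
Research Call: starts Friday 10:00 at or after Architecture Demo ends Thursday 15:30 → clear.
Release Standup: starts Friday 14:00 at or after Architecture Demo ends Thursday 15:30 → clear.
Retrospective Call: starts Saturday 10:00 at or after Architecture Demo ends Thursday 15:30 → clear.

No — it doesn't clash with anything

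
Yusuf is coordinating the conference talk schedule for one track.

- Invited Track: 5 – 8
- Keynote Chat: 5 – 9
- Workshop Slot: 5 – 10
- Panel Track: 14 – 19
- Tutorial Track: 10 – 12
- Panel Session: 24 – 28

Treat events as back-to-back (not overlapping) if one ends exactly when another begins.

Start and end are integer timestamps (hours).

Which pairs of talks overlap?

Sorted by start: Invited Track, Keynote Chat, Workshop Slot, Tutorial Track, Panel Track, Panel Session.
Keynote Chat starts before Invited Track ends → Invited Track and Keynote Chat overlap.
Workshop Slot starts before Invited Track ends → Invited Track and Workshop Slot overlap.
Tutorial Track starts after Invited Track ends; Invited Track is clear from here.
Workshop Slot starts before Keynote Chat ends → Keynote Chat and Workshop Slot overlap.
Tutorial Track starts after Keynote Chat ends; Keynote Chat is clear from here.
Tutorial Track starts exactly when Workshop Slot ends (back-to-back, no overlap); Workshop Slot is clear from here.
Panel Track starts after Tutorial Track ends; Tutorial Track is clear from here.
Panel Session starts after Panel Track ends.

Invited Track & Keynote Chat, Invited Track & Workshop Slot, Keynote Chat & Workshop Slot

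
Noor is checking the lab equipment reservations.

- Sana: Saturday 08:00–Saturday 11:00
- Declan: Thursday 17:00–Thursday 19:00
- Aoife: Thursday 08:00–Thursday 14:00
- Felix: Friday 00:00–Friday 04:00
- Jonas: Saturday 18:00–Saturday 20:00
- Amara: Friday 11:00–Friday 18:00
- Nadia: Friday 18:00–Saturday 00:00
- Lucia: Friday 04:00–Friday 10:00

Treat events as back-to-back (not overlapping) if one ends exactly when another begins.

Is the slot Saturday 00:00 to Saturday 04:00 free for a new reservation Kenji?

Yes — the slot is free

Aoife: ends Thursday 14:00 at or before Kenji starts Saturday 00:00 → clear.
Declan: ends Thursday 19:00 at or before Kenji starts Saturday 00:00 → clear.
Felix: ends Friday 04:00 at or before Kenji starts Saturday 00:00 → clear.
Lucia: ends Friday 10:00 at or before Kenji starts Saturday 00:00 → clear.
Amara: ends Friday 18:00 at or before Kenji starts Saturday 00:00 → clear.
Nadia: ends Saturday 00:00 at or before Kenji starts Saturday 00:00 → clear.
Sana: starts Saturday 08:00 at or after Kenji ends Saturday 04:00 → clear.
Jonas: starts Saturday 18:00 at or after Kenji ends Saturday 04:00 → clear.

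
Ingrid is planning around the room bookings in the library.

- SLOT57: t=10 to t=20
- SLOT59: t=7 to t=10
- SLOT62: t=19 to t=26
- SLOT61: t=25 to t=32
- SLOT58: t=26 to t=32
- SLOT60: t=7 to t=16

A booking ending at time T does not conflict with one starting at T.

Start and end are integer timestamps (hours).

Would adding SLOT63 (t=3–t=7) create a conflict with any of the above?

No — it doesn't clash with anything

SLOT59: starts t=7 at or after SLOT63 ends t=7 → clear.
SLOT60: starts t=7 at or after SLOT63 ends t=7 → clear.
SLOT57: starts t=10 at or after SLOT63 ends t=7 → clear.
SLOT62: starts t=19 at or after SLOT63 ends t=7 → clear.
SLOT61: starts t=25 at or after SLOT63 ends t=7 → clear.
SLOT58: starts t=26 at or after SLOT63 ends t=7 → clear.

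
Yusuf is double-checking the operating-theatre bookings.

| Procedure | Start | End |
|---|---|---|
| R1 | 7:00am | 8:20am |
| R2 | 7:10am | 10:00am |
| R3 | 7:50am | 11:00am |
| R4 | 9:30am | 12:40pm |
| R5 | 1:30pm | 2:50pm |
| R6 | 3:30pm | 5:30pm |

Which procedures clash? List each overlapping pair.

Sorted by start: R1, R2, R3, R4, R5, R6.
R2 starts before R1 ends → R1 and R2 overlap.
R3 starts before R1 ends → R1 and R3 overlap.
R4 starts after R1 ends, so R1 has no further overlaps.
R3 starts before R2 ends → R2 and R3 overlap.
R4 starts before R2 ends → R2 and R4 overlap.
R5 starts after R2 ends, so R2 has no further overlaps.
R4 starts before R3 ends → R3 and R4 overlap.
R5 starts after R3 ends, so R3 has no further overlaps.
R5 starts after R4 ends, so R4 has no further overlaps.
R6 starts after R5 ends.

R1 & R2, R1 & R3, R2 & R3, R2 & R4, R3 & R4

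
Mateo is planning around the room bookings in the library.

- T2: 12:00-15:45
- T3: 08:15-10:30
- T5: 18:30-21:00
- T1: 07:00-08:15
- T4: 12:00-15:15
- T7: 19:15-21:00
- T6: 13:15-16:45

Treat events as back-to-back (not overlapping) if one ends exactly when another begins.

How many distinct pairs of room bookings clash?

Sorted by start: T1, T3, T2, T4, T6, T5, T7.
T3 starts exactly when T1 ends (back-to-back, no overlap), so nothing later overlaps T1 either.
T2 starts after T3 ends, so nothing later overlaps T3 either.
T4 starts before T2 ends → T2 and T4 overlap.
T6 starts before T2 ends → T2 and T6 overlap.
T5 starts after T2 ends, so nothing later overlaps T2 either.
T6 starts before T4 ends → T4 and T6 overlap.
T5 starts after T4 ends, so nothing later overlaps T4 either.
T5 starts after T6 ends, so nothing later overlaps T6 either.
T7 starts before T5 ends → T5 and T7 overlap.
Overlapping pairs: T2 & T4, T2 & T6, T4 & T6, T5 & T7 — 4 in total.

4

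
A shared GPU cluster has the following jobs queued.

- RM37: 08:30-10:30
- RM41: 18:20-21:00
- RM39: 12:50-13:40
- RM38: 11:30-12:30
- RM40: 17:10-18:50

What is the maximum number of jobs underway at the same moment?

2

Sweep the timeline, counting +1 at each start and −1 at each end (ends before starts at a tie):
08:30 start RM37 → 1
10:30 end RM37 → 0
11:30 start RM38 → 1
12:30 end RM38 → 0
12:50 start RM39 → 1
13:40 end RM39 → 0
17:10 start RM40 → 1
18:20 start RM41 → 2
18:50 end RM40 → 1
21:00 end RM41 → 0
Peak is 2, at 18:20 (RM40, RM41).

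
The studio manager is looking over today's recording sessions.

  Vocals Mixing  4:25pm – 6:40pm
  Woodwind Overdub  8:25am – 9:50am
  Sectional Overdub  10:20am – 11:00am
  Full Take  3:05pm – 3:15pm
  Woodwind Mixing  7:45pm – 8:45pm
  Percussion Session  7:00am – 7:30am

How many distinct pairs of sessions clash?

0

Sorted by start: Percussion Session, Woodwind Overdub, Sectional Overdub, Full Take, Vocals Mixing, Woodwind Mixing.
Woodwind Overdub starts after Percussion Session ends, so nothing later overlaps Percussion Session either.
Sectional Overdub starts after Woodwind Overdub ends, so nothing later overlaps Woodwind Overdub either.
Full Take starts after Sectional Overdub ends, so nothing later overlaps Sectional Overdub either.
Vocals Mixing starts after Full Take ends, so nothing later overlaps Full Take either.
Woodwind Mixing starts after Vocals Mixing ends.
No pair overlaps.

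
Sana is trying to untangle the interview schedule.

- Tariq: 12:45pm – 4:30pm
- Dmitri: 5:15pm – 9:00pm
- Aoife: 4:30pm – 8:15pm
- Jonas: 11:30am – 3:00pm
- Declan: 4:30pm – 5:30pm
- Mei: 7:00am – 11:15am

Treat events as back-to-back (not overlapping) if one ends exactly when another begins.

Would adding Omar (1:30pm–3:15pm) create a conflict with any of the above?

Mei: ends 11:15am at or before Omar starts 1:30pm → clear.
Jonas: starts 11:30am before Omar ends 3:15pm, and ends 3:00pm after Omar starts 1:30pm → overlap.
Tariq: starts 12:45pm before Omar ends 3:15pm, and ends 4:30pm after Omar starts 1:30pm → overlap.
Aoife: starts 4:30pm at or after Omar ends 3:15pm → clear.
Declan: starts 4:30pm at or after Omar ends 3:15pm → clear.
Dmitri: starts 5:15pm at or after Omar ends 3:15pm → clear.
Omar overlaps Tariq, Jonas.

Yes — it overlaps Jonas, Tariq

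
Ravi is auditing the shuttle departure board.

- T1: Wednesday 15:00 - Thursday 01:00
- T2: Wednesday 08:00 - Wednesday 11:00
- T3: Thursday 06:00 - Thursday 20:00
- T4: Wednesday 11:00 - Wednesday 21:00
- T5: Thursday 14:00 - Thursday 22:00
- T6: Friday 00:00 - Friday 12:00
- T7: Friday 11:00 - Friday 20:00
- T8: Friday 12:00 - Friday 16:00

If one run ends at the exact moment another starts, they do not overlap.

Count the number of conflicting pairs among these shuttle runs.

Check each pair: they overlap iff neither finishes before the other starts.
Sorted by start: T2, T4, T1, T3, T5, T6, T7, T8.
T4 starts exactly when T2 ends (back-to-back, no overlap) — done with T2.
T1 starts before T4 ends → T4 and T1 overlap.
T3 starts after T4 ends — done with T4.
T3 starts after T1 ends — done with T1.
T5 starts before T3 ends → T3 and T5 overlap.
T6 starts after T3 ends — done with T3.
T6 starts after T5 ends — done with T5.
T7 starts before T6 ends → T6 and T7 overlap.
T8 starts exactly when T6 ends (back-to-back, no overlap).
T8 starts before T7 ends → T7 and T8 overlap.
Overlapping pairs: T1 & T4, T3 & T5, T6 & T7, T7 & T8 — 4 in total.

4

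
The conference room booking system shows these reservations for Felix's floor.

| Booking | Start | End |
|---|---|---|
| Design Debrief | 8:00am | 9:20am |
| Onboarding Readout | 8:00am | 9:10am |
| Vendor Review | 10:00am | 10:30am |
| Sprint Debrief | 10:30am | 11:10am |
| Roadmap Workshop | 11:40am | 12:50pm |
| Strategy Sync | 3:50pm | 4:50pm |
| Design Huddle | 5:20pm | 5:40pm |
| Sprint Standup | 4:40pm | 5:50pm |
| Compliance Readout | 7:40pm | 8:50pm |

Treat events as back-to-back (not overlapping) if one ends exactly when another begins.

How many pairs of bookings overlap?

3

Sorted by start: Design Debrief, Onboarding Readout, Vendor Review, Sprint Debrief, Roadmap Workshop, Strategy Sync, Sprint Standup, Design Huddle, Compliance Readout.
Onboarding Readout starts before Design Debrief ends → Design Debrief and Onboarding Readout overlap.
Vendor Review starts after Design Debrief ends, so Design Debrief has no further overlaps.
Vendor Review starts after Onboarding Readout ends, so Onboarding Readout has no further overlaps.
Sprint Debrief starts exactly when Vendor Review ends (back-to-back, no overlap), so Vendor Review has no further overlaps.
Roadmap Workshop starts after Sprint Debrief ends, so Sprint Debrief has no further overlaps.
Strategy Sync starts after Roadmap Workshop ends, so Roadmap Workshop has no further overlaps.
Sprint Standup starts before Strategy Sync ends → Strategy Sync and Sprint Standup overlap.
Design Huddle starts after Strategy Sync ends, so Strategy Sync has no further overlaps.
Design Huddle starts before Sprint Standup ends → Sprint Standup and Design Huddle overlap.
Compliance Readout starts after Sprint Standup ends.
Compliance Readout starts after Design Huddle ends.
Overlapping pairs: Design Debrief & Onboarding Readout, Design Huddle & Sprint Standup, Sprint Standup & Strategy Sync — 3 in total.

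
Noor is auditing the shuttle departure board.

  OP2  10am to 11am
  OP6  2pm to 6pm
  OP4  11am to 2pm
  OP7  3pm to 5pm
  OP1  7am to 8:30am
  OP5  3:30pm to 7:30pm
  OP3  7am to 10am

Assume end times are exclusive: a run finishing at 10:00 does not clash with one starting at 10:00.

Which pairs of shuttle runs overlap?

OP1 & OP3, OP5 & OP6, OP5 & OP7, OP6 & OP7

Sorted by start: OP1, OP3, OP2, OP4, OP6, OP7, OP5.
OP3 starts before OP1 ends → OP1 and OP3 overlap.
OP2 starts after OP1 ends; OP1 is clear from here.
OP2 starts exactly when OP3 ends (back-to-back, no overlap); OP3 is clear from here.
OP4 starts exactly when OP2 ends (back-to-back, no overlap); OP2 is clear from here.
OP6 starts exactly when OP4 ends (back-to-back, no overlap); OP4 is clear from here.
OP7 starts before OP6 ends → OP6 and OP7 overlap.
OP5 starts before OP6 ends → OP6 and OP5 overlap.
OP5 starts before OP7 ends → OP7 and OP5 overlap.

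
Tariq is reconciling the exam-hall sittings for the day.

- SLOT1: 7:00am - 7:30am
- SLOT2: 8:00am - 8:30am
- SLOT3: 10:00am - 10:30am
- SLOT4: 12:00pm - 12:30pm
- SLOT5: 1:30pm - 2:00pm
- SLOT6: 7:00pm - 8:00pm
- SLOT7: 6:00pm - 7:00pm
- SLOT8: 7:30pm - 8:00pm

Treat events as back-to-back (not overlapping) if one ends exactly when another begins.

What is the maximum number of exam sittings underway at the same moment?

Sweep the timeline, counting +1 at each start and −1 at each end (ends before starts at a tie):
7:00am start SLOT1 → 1
7:30am end SLOT1 → 0
8:00am start SLOT2 → 1
8:30am end SLOT2 → 0
10:00am start SLOT3 → 1
10:30am end SLOT3 → 0
12:00pm start SLOT4 → 1
12:30pm end SLOT4 → 0
1:30pm start SLOT5 → 1
2:00pm end SLOT5 → 0
6:00pm start SLOT7 → 1
7:00pm end SLOT7 → 0
7:00pm start SLOT6 → 1
7:30pm start SLOT8 → 2
8:00pm end SLOT6 → 1
8:00pm end SLOT8 → 0
Peak is 2, at 7:30pm (SLOT6, SLOT8).

2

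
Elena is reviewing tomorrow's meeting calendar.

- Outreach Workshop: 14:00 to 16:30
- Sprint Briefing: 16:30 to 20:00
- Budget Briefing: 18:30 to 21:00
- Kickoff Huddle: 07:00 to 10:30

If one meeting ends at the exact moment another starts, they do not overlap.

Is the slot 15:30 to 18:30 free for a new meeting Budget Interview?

No — it overlaps Outreach Workshop, Sprint Briefing

Kickoff Huddle: ends 10:30 at or before Budget Interview starts 15:30 → clear.
Outreach Workshop: starts 14:00 before Budget Interview ends 18:30, and ends 16:30 after Budget Interview starts 15:30 → overlap.
Sprint Briefing: starts 16:30 before Budget Interview ends 18:30, and ends 20:00 after Budget Interview starts 15:30 → overlap.
Budget Briefing: starts 18:30 at or after Budget Interview ends 18:30 → clear.
Budget Interview overlaps Outreach Workshop, Sprint Briefing.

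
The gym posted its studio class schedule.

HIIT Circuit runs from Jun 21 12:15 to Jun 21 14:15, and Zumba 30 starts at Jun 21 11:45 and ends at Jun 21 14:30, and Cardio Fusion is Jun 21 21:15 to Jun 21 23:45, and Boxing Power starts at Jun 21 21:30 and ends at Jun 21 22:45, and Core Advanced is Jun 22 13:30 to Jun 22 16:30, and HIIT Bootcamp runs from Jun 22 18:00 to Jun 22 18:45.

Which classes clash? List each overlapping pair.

Two intervals overlap when each starts before the other ends.
Sorted by start: Zumba 30, HIIT Circuit, Cardio Fusion, Boxing Power, Core Advanced, HIIT Bootcamp.
HIIT Circuit starts before Zumba 30 ends → Zumba 30 and HIIT Circuit overlap.
Cardio Fusion starts after Zumba 30 ends — done with Zumba 30.
Cardio Fusion starts after HIIT Circuit ends — done with HIIT Circuit.
Boxing Power starts before Cardio Fusion ends → Cardio Fusion and Boxing Power overlap.
Core Advanced starts after Cardio Fusion ends — done with Cardio Fusion.
Core Advanced starts after Boxing Power ends — done with Boxing Power.
HIIT Bootcamp starts after Core Advanced ends.

Boxing Power & Cardio Fusion, HIIT Circuit & Zumba 30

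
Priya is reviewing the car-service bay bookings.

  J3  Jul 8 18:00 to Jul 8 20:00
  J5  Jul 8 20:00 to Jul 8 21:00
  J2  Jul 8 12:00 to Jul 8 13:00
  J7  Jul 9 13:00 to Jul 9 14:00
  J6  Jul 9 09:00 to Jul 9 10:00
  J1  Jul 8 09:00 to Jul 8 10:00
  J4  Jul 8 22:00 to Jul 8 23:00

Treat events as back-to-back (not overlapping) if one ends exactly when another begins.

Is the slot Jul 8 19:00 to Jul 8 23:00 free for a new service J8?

No — it overlaps J3, J4, J5

J1: ends Jul 8 10:00 at or before J8 starts Jul 8 19:00 → clear.
J2: ends Jul 8 13:00 at or before J8 starts Jul 8 19:00 → clear.
J3: starts Jul 8 18:00 before J8 ends Jul 8 23:00, and ends Jul 8 20:00 after J8 starts Jul 8 19:00 → overlap.
J5: starts Jul 8 20:00 before J8 ends Jul 8 23:00, and ends Jul 8 21:00 after J8 starts Jul 8 19:00 → overlap.
J4: starts Jul 8 22:00 before J8 ends Jul 8 23:00, and ends Jul 8 23:00 after J8 starts Jul 8 19:00 → overlap.
J6: starts Jul 9 09:00 at or after J8 ends Jul 8 23:00 → clear.
J7: starts Jul 9 13:00 at or after J8 ends Jul 8 23:00 → clear.
J8 overlaps J3, J4, J5.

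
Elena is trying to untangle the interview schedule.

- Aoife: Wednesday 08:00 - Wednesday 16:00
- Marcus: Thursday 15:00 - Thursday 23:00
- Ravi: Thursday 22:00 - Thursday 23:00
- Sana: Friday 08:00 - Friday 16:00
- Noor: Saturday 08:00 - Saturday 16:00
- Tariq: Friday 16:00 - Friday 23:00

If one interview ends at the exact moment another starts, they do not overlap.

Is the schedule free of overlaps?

No

Sorted by start: Aoife, Marcus, Ravi, Sana, Tariq, Noor.
Marcus starts after Aoife ends; Aoife is clear from here.
Ravi starts before Marcus ends → Marcus and Ravi overlap.
That's a conflict, so the schedule is not conflict-free.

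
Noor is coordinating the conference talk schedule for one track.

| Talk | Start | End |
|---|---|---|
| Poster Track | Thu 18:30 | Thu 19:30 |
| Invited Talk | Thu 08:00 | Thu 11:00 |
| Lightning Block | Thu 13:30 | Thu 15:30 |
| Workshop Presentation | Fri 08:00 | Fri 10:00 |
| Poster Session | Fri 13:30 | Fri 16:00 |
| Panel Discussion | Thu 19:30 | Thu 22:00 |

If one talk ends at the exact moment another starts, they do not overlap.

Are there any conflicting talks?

Sorted by start: Invited Talk, Lightning Block, Poster Track, Panel Discussion, Workshop Presentation, Poster Session.
Lightning Block starts after Invited Talk ends, so nothing later overlaps Invited Talk either.
Poster Track starts after Lightning Block ends, so nothing later overlaps Lightning Block either.
Panel Discussion starts exactly when Poster Track ends (back-to-back, no overlap), so nothing later overlaps Poster Track either.
Workshop Presentation starts after Panel Discussion ends, so nothing later overlaps Panel Discussion either.
Poster Session starts after Workshop Presentation ends.
Every pair is clear; the schedule has no overlaps.

No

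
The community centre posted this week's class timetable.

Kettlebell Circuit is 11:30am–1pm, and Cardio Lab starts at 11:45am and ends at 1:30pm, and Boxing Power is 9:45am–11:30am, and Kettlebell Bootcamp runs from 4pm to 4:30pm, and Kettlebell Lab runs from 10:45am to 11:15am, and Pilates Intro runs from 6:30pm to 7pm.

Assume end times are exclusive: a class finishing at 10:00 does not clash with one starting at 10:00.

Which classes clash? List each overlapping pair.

Check each pair: they overlap iff neither finishes before the other starts.
Sorted by start: Boxing Power, Kettlebell Lab, Kettlebell Circuit, Cardio Lab, Kettlebell Bootcamp, Pilates Intro.
Kettlebell Lab starts before Boxing Power ends → Boxing Power and Kettlebell Lab overlap.
Kettlebell Circuit starts exactly when Boxing Power ends (back-to-back, no overlap) — done with Boxing Power.
Kettlebell Circuit starts after Kettlebell Lab ends — done with Kettlebell Lab.
Cardio Lab starts before Kettlebell Circuit ends → Kettlebell Circuit and Cardio Lab overlap.
Kettlebell Bootcamp starts after Kettlebell Circuit ends — done with Kettlebell Circuit.
Kettlebell Bootcamp starts after Cardio Lab ends — done with Cardio Lab.
Pilates Intro starts after Kettlebell Bootcamp ends.

Boxing Power & Kettlebell Lab, Cardio Lab & Kettlebell Circuit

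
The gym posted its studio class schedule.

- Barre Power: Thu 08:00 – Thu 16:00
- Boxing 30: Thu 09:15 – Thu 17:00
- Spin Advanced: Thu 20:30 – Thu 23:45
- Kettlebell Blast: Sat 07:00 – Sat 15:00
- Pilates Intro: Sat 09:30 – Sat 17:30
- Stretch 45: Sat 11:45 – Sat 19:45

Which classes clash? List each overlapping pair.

Barre Power & Boxing 30, Kettlebell Blast & Pilates Intro, Kettlebell Blast & Stretch 45, Pilates Intro & Stretch 45

Sorted by start: Barre Power, Boxing 30, Spin Advanced, Kettlebell Blast, Pilates Intro, Stretch 45.
Boxing 30 starts before Barre Power ends → Barre Power and Boxing 30 overlap.
Spin Advanced starts after Barre Power ends — done with Barre Power.
Spin Advanced starts after Boxing 30 ends — done with Boxing 30.
Kettlebell Blast starts after Spin Advanced ends — done with Spin Advanced.
Pilates Intro starts before Kettlebell Blast ends → Kettlebell Blast and Pilates Intro overlap.
Stretch 45 starts before Kettlebell Blast ends → Kettlebell Blast and Stretch 45 overlap.
Stretch 45 starts before Pilates Intro ends → Pilates Intro and Stretch 45 overlap.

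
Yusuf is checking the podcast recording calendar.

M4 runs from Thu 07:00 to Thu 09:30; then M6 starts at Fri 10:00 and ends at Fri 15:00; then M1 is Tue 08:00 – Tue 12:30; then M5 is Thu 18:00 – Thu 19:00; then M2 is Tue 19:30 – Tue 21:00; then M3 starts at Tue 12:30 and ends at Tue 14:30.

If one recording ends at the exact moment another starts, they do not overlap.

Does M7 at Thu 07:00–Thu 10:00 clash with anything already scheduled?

M1: ends Tue 12:30 at or before M7 starts Thu 07:00 → clear.
M3: ends Tue 14:30 at or before M7 starts Thu 07:00 → clear.
M2: ends Tue 21:00 at or before M7 starts Thu 07:00 → clear.
M4: starts Thu 07:00 before M7 ends Thu 10:00, and ends Thu 09:30 after M7 starts Thu 07:00 → overlap.
M5: starts Thu 18:00 at or after M7 ends Thu 10:00 → clear.
M6: starts Fri 10:00 at or after M7 ends Thu 10:00 → clear.
M7 overlaps M4.

Yes — it overlaps M4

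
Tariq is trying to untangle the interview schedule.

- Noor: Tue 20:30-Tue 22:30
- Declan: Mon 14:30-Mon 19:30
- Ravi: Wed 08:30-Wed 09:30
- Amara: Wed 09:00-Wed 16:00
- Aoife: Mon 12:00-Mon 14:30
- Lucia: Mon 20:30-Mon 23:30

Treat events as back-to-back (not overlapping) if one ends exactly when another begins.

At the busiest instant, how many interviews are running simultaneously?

2

Sweep the timeline, counting +1 at each start and −1 at each end (ends before starts at a tie):
Mon 12:00 start Aoife → 1
Mon 14:30 end Aoife → 0
Mon 14:30 start Declan → 1
Mon 19:30 end Declan → 0
Mon 20:30 start Lucia → 1
Mon 23:30 end Lucia → 0
Tue 20:30 start Noor → 1
Tue 22:30 end Noor → 0
Wed 08:30 start Ravi → 1
Wed 09:00 start Amara → 2
Wed 09:30 end Ravi → 1
Wed 16:00 end Amara → 0
Peak is 2, at Wed 09:00 (Amara, Ravi).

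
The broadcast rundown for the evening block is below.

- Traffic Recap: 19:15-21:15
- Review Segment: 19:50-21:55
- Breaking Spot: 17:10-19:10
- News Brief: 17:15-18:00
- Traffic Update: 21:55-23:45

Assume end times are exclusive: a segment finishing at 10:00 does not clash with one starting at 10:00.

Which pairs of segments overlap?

Two intervals overlap when each starts before the other ends.
Sorted by start: Breaking Spot, News Brief, Traffic Recap, Review Segment, Traffic Update.
News Brief starts before Breaking Spot ends → Breaking Spot and News Brief overlap.
Traffic Recap starts after Breaking Spot ends, so Breaking Spot has no further overlaps.
Traffic Recap starts after News Brief ends, so News Brief has no further overlaps.
Review Segment starts before Traffic Recap ends → Traffic Recap and Review Segment overlap.
Traffic Update starts after Traffic Recap ends.
Traffic Update starts exactly when Review Segment ends (back-to-back, no overlap).

Breaking Spot & News Brief, Review Segment & Traffic Recap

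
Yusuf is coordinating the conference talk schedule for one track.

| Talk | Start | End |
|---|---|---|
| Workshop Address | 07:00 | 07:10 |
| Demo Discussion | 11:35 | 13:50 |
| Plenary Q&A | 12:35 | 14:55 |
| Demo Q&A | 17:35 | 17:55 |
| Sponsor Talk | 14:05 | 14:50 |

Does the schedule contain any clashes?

Two intervals overlap when each starts before the other ends.
Sorted by start: Workshop Address, Demo Discussion, Plenary Q&A, Sponsor Talk, Demo Q&A.
Demo Discussion starts after Workshop Address ends; Workshop Address is clear from here.
Plenary Q&A starts before Demo Discussion ends → Demo Discussion and Plenary Q&A overlap.
That's a conflict, so the schedule is not conflict-free.

Yes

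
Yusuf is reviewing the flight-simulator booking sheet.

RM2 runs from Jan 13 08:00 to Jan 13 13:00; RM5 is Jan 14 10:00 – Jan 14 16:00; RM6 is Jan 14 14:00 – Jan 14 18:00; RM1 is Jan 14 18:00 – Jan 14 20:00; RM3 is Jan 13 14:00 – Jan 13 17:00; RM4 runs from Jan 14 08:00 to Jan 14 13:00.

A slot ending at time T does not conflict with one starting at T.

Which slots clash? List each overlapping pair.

RM4 & RM5, RM5 & RM6

Sorted by start: RM2, RM3, RM4, RM5, RM6, RM1.
RM3 starts after RM2 ends — done with RM2.
RM4 starts after RM3 ends — done with RM3.
RM5 starts before RM4 ends → RM4 and RM5 overlap.
RM6 starts after RM4 ends — done with RM4.
RM6 starts before RM5 ends → RM5 and RM6 overlap.
RM1 starts after RM5 ends.
RM1 starts exactly when RM6 ends (back-to-back, no overlap).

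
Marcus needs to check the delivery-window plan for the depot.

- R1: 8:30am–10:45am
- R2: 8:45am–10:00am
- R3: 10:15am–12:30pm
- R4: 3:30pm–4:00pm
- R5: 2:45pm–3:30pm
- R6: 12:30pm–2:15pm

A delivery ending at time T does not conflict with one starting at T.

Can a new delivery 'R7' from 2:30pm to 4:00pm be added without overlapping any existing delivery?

R1: ends 10:45am at or before R7 starts 2:30pm → clear.
R2: ends 10:00am at or before R7 starts 2:30pm → clear.
R3: ends 12:30pm at or before R7 starts 2:30pm → clear.
R6: ends 2:15pm at or before R7 starts 2:30pm → clear.
R5: starts 2:45pm before R7 ends 4:00pm, and ends 3:30pm after R7 starts 2:30pm → overlap.
R4: starts 3:30pm before R7 ends 4:00pm, and ends 4:00pm after R7 starts 2:30pm → overlap.
R7 overlaps R4, R5.

No — it overlaps R4, R5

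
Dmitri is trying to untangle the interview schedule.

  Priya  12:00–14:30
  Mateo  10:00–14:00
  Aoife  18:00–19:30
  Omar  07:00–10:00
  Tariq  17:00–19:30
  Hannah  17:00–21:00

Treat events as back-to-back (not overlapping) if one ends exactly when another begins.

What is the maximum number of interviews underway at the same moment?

Walk through starts and ends in time order (an end at T is processed before a start at T):
07:00 start Omar → 1
10:00 end Omar → 0
10:00 start Mateo → 1
12:00 start Priya → 2
14:00 end Mateo → 1
14:30 end Priya → 0
17:00 start Hannah → 1
17:00 start Tariq → 2
18:00 start Aoife → 3
19:30 end Aoife → 2
19:30 end Tariq → 1
21:00 end Hannah → 0
Peak is 3, at 18:00 (Aoife, Hannah, Tariq).

3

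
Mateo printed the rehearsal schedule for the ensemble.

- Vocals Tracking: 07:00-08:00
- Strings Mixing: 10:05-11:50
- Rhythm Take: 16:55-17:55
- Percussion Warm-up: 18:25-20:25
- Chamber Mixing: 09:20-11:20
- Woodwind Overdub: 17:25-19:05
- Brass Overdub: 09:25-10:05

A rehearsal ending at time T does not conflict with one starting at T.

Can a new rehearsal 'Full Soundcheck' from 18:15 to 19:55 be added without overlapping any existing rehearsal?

No — it overlaps Percussion Warm-up, Woodwind Overdub

Vocals Tracking: ends 08:00 at or before Full Soundcheck starts 18:15 → clear.
Chamber Mixing: ends 11:20 at or before Full Soundcheck starts 18:15 → clear.
Brass Overdub: ends 10:05 at or before Full Soundcheck starts 18:15 → clear.
Strings Mixing: ends 11:50 at or before Full Soundcheck starts 18:15 → clear.
Rhythm Take: ends 17:55 at or before Full Soundcheck starts 18:15 → clear.
Woodwind Overdub: starts 17:25 before Full Soundcheck ends 19:55, and ends 19:05 after Full Soundcheck starts 18:15 → overlap.
Percussion Warm-up: starts 18:25 before Full Soundcheck ends 19:55, and ends 20:25 after Full Soundcheck starts 18:15 → overlap.
Full Soundcheck overlaps Woodwind Overdub, Percussion Warm-up.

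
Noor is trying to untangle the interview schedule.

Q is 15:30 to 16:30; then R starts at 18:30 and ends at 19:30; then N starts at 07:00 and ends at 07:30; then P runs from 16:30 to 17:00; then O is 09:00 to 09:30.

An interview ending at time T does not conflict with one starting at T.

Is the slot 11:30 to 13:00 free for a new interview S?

Yes — the slot is free

N: ends 07:30 at or before S starts 11:30 → clear.
O: ends 09:30 at or before S starts 11:30 → clear.
Q: starts 15:30 at or after S ends 13:00 → clear.
P: starts 16:30 at or after S ends 13:00 → clear.
R: starts 18:30 at or after S ends 13:00 → clear.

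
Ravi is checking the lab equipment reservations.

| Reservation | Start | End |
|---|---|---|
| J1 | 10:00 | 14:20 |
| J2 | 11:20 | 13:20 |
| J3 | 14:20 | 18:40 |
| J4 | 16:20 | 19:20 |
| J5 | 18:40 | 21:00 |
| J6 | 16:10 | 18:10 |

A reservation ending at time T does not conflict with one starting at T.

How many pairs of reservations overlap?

Sorted by start: J1, J2, J3, J6, J4, J5.
J2 starts before J1 ends → J1 and J2 overlap.
J3 starts exactly when J1 ends (back-to-back, no overlap), so nothing later overlaps J1 either.
J3 starts after J2 ends, so nothing later overlaps J2 either.
J6 starts before J3 ends → J3 and J6 overlap.
J4 starts before J3 ends → J3 and J4 overlap.
J5 starts exactly when J3 ends (back-to-back, no overlap).
J4 starts before J6 ends → J6 and J4 overlap.
J5 starts after J6 ends.
J5 starts before J4 ends → J4 and J5 overlap.
Overlapping pairs: J1 & J2, J3 & J4, J3 & J6, J4 & J5, J4 & J6 — 5 in total.

5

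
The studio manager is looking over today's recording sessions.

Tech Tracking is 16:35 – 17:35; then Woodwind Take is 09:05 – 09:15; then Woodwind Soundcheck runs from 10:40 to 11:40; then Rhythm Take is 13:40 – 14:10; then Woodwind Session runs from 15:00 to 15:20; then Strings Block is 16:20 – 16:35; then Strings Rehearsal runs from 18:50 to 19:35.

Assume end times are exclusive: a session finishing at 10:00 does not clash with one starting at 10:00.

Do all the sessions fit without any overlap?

Sorted by start: Woodwind Take, Woodwind Soundcheck, Rhythm Take, Woodwind Session, Strings Block, Tech Tracking, Strings Rehearsal.
Woodwind Soundcheck starts after Woodwind Take ends — done with Woodwind Take.
Rhythm Take starts after Woodwind Soundcheck ends — done with Woodwind Soundcheck.
Woodwind Session starts after Rhythm Take ends — done with Rhythm Take.
Strings Block starts after Woodwind Session ends — done with Woodwind Session.
Tech Tracking starts exactly when Strings Block ends (back-to-back, no overlap) — done with Strings Block.
Strings Rehearsal starts after Tech Tracking ends.
Every pair is clear; the schedule has no overlaps.

Yes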